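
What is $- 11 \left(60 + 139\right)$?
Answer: $-2189$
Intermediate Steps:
$- 11 \left(60 + 139\right) = \left(-11\right) 199 = -2189$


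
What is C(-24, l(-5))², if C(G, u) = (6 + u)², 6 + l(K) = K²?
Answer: 390625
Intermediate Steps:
l(K) = -6 + K²
C(-24, l(-5))² = ((6 + (-6 + (-5)²))²)² = ((6 + (-6 + 25))²)² = ((6 + 19)²)² = (25²)² = 625² = 390625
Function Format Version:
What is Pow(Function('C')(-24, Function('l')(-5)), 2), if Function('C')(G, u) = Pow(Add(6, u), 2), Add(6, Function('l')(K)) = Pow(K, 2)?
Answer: 390625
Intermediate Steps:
Function('l')(K) = Add(-6, Pow(K, 2))
Pow(Function('C')(-24, Function('l')(-5)), 2) = Pow(Pow(Add(6, Add(-6, Pow(-5, 2))), 2), 2) = Pow(Pow(Add(6, Add(-6, 25)), 2), 2) = Pow(Pow(Add(6, 19), 2), 2) = Pow(Pow(25, 2), 2) = Pow(625, 2) = 390625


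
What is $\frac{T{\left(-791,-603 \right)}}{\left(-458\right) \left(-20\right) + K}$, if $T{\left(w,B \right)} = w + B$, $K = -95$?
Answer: $- \frac{1394}{9065} \approx -0.15378$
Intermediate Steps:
$T{\left(w,B \right)} = B + w$
$\frac{T{\left(-791,-603 \right)}}{\left(-458\right) \left(-20\right) + K} = \frac{-603 - 791}{\left(-458\right) \left(-20\right) - 95} = - \frac{1394}{9160 - 95} = - \frac{1394}{9065}$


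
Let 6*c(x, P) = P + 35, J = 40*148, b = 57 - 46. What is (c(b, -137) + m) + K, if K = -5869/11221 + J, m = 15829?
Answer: 243848903/11221 ≈ 21731.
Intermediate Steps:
b = 11
J = 5920
K = 66422451/11221 (K = -5869/11221 + 5920 = 66422451/11221 ≈ 5919.5)
c(x, P) = 35/6 + P/6 (c(x, P) = (P + 35)/6 = (35 + P)/6 = 35/6 + P/6)
(c(b, -137) + m) + K = ((35/6 + (⅙)*(-137)) + 15829) + 66422451/11221 = ((35/6 - 137/6) + 15829) + 66422451/11221 = (-17 + 15829) + 66422451/11221 = 15812 + 66422451/11221 = 243848903/11221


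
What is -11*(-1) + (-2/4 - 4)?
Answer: 13/2 ≈ 6.5000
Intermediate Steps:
-11*(-1) + (-2/4 - 4) = 11 + (-2*1/4 - 4) = 11 + (-1/2 - 4) = 11 - 9/2 = 13/2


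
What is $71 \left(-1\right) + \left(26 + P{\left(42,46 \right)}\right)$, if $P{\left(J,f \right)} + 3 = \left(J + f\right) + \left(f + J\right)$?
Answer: $128$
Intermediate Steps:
$P{\left(J,f \right)} = -3 + 2 J + 2 f$ ($P{\left(J,f \right)} = -3 + \left(\left(J + f\right) + \left(f + J\right)\right) = -3 + \left(\left(J + f\right) + \left(J + f\right)\right) = -3 + \left(2 J + 2 f\right) = -3 + 2 J + 2 f$)
$71 \left(-1\right) + \left(26 + P{\left(42,46 \right)}\right) = 71 \left(-1\right) + \left(26 + \left(-3 + 2 \cdot 42 + 2 \cdot 46\right)\right) = -71 + \left(26 + \left(-3 + 84 + 92\right)\right) = -71 + \left(26 + 173\right) = -71 + 199 = 128$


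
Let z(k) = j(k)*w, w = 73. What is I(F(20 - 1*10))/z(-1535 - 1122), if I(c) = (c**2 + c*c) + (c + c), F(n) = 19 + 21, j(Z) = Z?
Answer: -3280/193961 ≈ -0.016911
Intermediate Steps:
F(n) = 40
I(c) = 2*c + 2*c**2 (I(c) = (c**2 + c**2) + 2*c = 2*c**2 + 2*c = 2*c + 2*c**2)
z(k) = 73*k (z(k) = k*73 = 73*k)
I(F(20 - 1*10))/z(-1535 - 1122) = (2*40*(1 + 40))/((73*(-1535 - 1122))) = (2*40*41)/((73*(-2657))) = 3280/(-193961) = 3280*(-1/193961) = -3280/193961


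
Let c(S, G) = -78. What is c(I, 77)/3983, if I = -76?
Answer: -78/3983 ≈ -0.019583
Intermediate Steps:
c(I, 77)/3983 = -78/3983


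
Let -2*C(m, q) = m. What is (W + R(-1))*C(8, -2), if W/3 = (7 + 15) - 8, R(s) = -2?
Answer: -160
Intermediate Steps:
C(m, q) = -m/2
W = 42 (W = 3*((7 + 15) - 8) = 3*(22 - 8) = 3*14 = 42)
(W + R(-1))*C(8, -2) = (42 - 2)*(-1/2*8) = 40*(-4) = -160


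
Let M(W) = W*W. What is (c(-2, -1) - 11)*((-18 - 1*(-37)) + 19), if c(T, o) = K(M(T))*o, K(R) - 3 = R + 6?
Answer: -912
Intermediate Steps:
M(W) = W²
K(R) = 9 + R (K(R) = 3 + (R + 6) = 3 + (6 + R) = 9 + R)
c(T, o) = o*(9 + T²) (c(T, o) = (9 + T²)*o = o*(9 + T²))
(c(-2, -1) - 11)*((-18 - 1*(-37)) + 19) = (-(9 + (-2)²) - 11)*((-18 - 1*(-37)) + 19) = (-(9 + 4) - 11)*((-18 + 37) + 19) = (-1*13 - 11)*(19 + 19) = (-13 - 11)*38 = -24*38 = -912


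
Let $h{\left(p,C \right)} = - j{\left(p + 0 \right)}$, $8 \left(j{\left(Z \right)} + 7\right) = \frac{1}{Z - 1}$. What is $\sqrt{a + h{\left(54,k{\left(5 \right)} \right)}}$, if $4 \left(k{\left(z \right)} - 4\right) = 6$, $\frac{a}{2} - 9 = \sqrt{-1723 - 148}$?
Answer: $\frac{\sqrt{1123494 + 89888 i \sqrt{1871}}}{212} \approx 7.5844 + 5.7031 i$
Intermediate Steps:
$j{\left(Z \right)} = -7 + \frac{1}{8 \left(-1 + Z\right)}$ ($j{\left(Z \right)} = -7 + \frac{1}{8 \left(Z - 1\right)} = -7 + \frac{1}{8 \left(-1 + Z\right)}$)
$a = 18 + 2 i \sqrt{1871}$ ($a = 18 + 2 \sqrt{-1723 - 148} = 18 + 2 \sqrt{-1871} = 18 + 2 i \sqrt{1871} \approx 18.0 + 86.51 i$)
$k{\left(z \right)} = \frac{11}{2}$ ($k{\left(z \right)} = 4 + \frac{1}{4} \cdot 6 = 4 + \frac{3}{2} = \frac{11}{2}$)
$h{\left(p,C \right)} = - \frac{57 - 56 p}{8 \left(-1 + p\right)}$ ($h{\left(p,C \right)} = - \frac{57 - 56 \left(p + 0\right)}{8 \left(-1 + \left(p + 0\right)\right)} = - \frac{57 - 56 p}{8 \left(-1 + p\right)}$)
$\sqrt{a + h{\left(54,k{\left(5 \right)} \right)}} = \sqrt{\left(18 + 2 i \sqrt{1871}\right) + \frac{-57 + 56 \cdot 54}{8 \left(-1 + 54\right)}} = \sqrt{\left(18 + 2 i \sqrt{1871}\right) + \frac{-57 + 3024}{8 \cdot 53}} = \sqrt{\left(18 + 2 i \sqrt{1871}\right) + \frac{1}{8} \cdot \frac{1}{53} \cdot 2967} = \sqrt{\left(18 + 2 i \sqrt{1871}\right) + \frac{2967}{424}} = \sqrt{\frac{10599}{424} + 2 i \sqrt{1871}}$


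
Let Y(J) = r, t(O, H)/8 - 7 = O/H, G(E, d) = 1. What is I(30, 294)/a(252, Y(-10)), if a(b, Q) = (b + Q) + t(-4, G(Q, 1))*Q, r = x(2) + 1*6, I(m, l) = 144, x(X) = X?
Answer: 36/113 ≈ 0.31858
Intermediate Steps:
t(O, H) = 56 + 8*O/H (t(O, H) = 56 + 8*(O/H) = 56 + 8*O/H)
r = 8 (r = 2 + 1*6 = 2 + 6 = 8)
Y(J) = 8
a(b, Q) = b + 25*Q (a(b, Q) = (b + Q) + (56 + 8*(-4)/1)*Q = (Q + b) + (56 + 8*(-4)*1)*Q = (Q + b) + (56 - 32)*Q = (Q + b) + 24*Q = b + 25*Q)
I(30, 294)/a(252, Y(-10)) = 144/(252 + 25*8) = 144/(252 + 200) = 144/452 = 144*(1/452) = 36/113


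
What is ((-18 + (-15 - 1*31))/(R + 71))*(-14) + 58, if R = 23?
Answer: 3174/47 ≈ 67.532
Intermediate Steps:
((-18 + (-15 - 1*31))/(R + 71))*(-14) + 58 = ((-18 + (-15 - 1*31))/(23 + 71))*(-14) + 58 = ((-18 + (-15 - 31))/94)*(-14) + 58 = ((-18 - 46)*(1/94))*(-14) + 58 = -64*1/94*(-14) + 58 = -32/47*(-14) + 58 = 448/47 + 58 = 3174/47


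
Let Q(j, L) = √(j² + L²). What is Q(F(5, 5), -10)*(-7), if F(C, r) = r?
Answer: -35*√5 ≈ -78.262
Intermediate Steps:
Q(j, L) = √(L² + j²)
Q(F(5, 5), -10)*(-7) = √((-10)² + 5²)*(-7) = √(100 + 25)*(-7) = √125*(-7) = (5*√5)*(-7) = -35*√5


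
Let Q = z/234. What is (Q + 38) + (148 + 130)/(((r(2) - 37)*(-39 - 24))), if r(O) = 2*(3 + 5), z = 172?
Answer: 669818/17199 ≈ 38.945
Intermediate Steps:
r(O) = 16 (r(O) = 2*8 = 16)
Q = 86/117 (Q = 172/234 = 172*(1/234) = 86/117 ≈ 0.73504)
(Q + 38) + (148 + 130)/(((r(2) - 37)*(-39 - 24))) = (86/117 + 38) + (148 + 130)/(((16 - 37)*(-39 - 24))) = 4532/117 + 278/((-21*(-63))) = 4532/117 + 278/1323 = 669818/17199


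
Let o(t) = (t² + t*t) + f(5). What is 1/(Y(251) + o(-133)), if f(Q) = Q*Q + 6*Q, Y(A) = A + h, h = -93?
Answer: 1/35591 ≈ 2.8097e-5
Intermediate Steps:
Y(A) = -93 + A (Y(A) = A - 93 = -93 + A)
f(Q) = Q² + 6*Q
o(t) = 55 + 2*t² (o(t) = (t² + t*t) + 5*(6 + 5) = (t² + t²) + 5*11 = 2*t² + 55 = 55 + 2*t²)
1/(Y(251) + o(-133)) = 1/((-93 + 251) + (55 + 2*(-133)²)) = 1/(158 + (55 + 2*17689)) = 1/(158 + (55 + 35378)) = 1/(158 + 35433) = 1/35591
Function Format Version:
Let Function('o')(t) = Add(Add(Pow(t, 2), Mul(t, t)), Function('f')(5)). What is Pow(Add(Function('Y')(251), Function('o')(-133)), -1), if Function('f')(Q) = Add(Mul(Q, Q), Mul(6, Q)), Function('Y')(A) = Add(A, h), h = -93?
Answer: Rational(1, 35591) ≈ 2.8097e-5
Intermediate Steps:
Function('Y')(A) = Add(-93, A) (Function('Y')(A) = Add(A, -93) = Add(-93, A))
Function('f')(Q) = Add(Pow(Q, 2), Mul(6, Q))
Function('o')(t) = Add(55, Mul(2, Pow(t, 2))) (Function('o')(t) = Add(Add(Pow(t, 2), Mul(t, t)), Mul(5, Add(6, 5))) = Add(Add(Pow(t, 2), Pow(t, 2)), Mul(5, 11)) = Add(Mul(2, Pow(t, 2)), 55) = Add(55, Mul(2, Pow(t, 2))))
Pow(Add(Function('Y')(251), Function('o')(-133)), -1) = Pow(Add(Add(-93, 251), Add(55, Mul(2, Pow(-133, 2)))), -1) = Pow(Add(158, Add(55, Mul(2, 17689))), -1) = Pow(Add(158, Add(55, 35378)), -1) = Pow(Add(158, 35433), -1) = Pow(35591, -1) = Rational(1, 35591)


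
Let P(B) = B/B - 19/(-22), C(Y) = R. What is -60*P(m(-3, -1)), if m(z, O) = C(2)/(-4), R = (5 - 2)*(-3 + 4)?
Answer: -1230/11 ≈ -111.82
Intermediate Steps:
R = 3 (R = 3*1 = 3)
C(Y) = 3
m(z, O) = -¾ (m(z, O) = 3/(-4) = 3*(-¼) = -¾)
P(B) = 41/22 (P(B) = 1 - 19*(-1/22) = 1 + 19/22 = 41/22)
-60*P(m(-3, -1)) = -60*41/22 = -1230/11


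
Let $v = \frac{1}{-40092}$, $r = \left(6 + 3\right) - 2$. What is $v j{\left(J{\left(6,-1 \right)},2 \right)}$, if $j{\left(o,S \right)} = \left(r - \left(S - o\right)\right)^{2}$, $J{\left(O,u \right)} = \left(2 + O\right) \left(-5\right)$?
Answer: $- \frac{1225}{40092} \approx -0.030555$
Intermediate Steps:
$J{\left(O,u \right)} = -10 - 5 O$
$r = 7$ ($r = 9 - 2 = 7$)
$j{\left(o,S \right)} = \left(7 + o - S\right)^{2}$ ($j{\left(o,S \right)} = \left(7 - \left(S - o\right)\right)^{2} = \left(7 + o - S\right)^{2}$)
$v = - \frac{1}{40092} \approx -2.4943 \cdot 10^{-5}$
$v j{\left(J{\left(6,-1 \right)},2 \right)} = - \frac{\left(7 - 40 - 2\right)^{2}}{40092} = - \frac{\left(-35\right)^{2}}{40092} = \left(- \frac{1}{40092}\right) 1225 = - \frac{1225}{40092}$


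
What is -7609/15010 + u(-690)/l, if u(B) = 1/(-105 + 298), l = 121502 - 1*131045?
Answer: -14014263601/27645402990 ≈ -0.50693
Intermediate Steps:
l = -9543 (l = 121502 - 131045 = -9543)
u(B) = 1/193
-7609/15010 + u(-690)/l = -7609/15010 + (1/193)/(-9543) = -7609*1/15010 + (1/193)*(-1/9543) = -7609/15010 - 1/1841799 = -14014263601/27645402990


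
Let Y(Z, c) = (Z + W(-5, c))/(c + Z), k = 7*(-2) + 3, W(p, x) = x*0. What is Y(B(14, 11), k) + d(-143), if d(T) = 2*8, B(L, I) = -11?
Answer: 33/2 ≈ 16.500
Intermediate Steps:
W(p, x) = 0
k = -11 (k = -14 + 3 = -11)
Y(Z, c) = Z/(Z + c) (Y(Z, c) = (Z + 0)/(c + Z) = Z/(Z + c))
d(T) = 16
Y(B(14, 11), k) + d(-143) = -11/(-11 - 11) + 16 = -11/(-22) + 16 = -11*(-1/22) + 16 = 1/2 + 16 = 33/2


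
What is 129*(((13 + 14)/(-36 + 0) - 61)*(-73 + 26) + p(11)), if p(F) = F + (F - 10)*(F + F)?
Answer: 1514589/4 ≈ 3.7865e+5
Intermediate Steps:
p(F) = F + 2*F*(-10 + F) (p(F) = F + (-10 + F)*(2*F) = F + 2*F*(-10 + F))
129*(((13 + 14)/(-36 + 0) - 61)*(-73 + 26) + p(11)) = 129*(((13 + 14)/(-36 + 0) - 61)*(-73 + 26) + 11*(-19 + 2*11)) = 129*((27/(-36) - 61)*(-47) + 11*(-19 + 22)) = 129*((27*(-1/36) - 61)*(-47) + 11*3) = 129*((-¾ - 61)*(-47) + 33) = 129*(-247/4*(-47) + 33) = 129*(11609/4 + 33) = 129*(11741/4) = 1514589/4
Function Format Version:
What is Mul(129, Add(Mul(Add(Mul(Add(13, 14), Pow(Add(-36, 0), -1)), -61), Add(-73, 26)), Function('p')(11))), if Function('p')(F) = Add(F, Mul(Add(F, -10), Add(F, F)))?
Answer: Rational(1514589, 4) ≈ 3.7865e+5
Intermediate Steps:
Function('p')(F) = Add(F, Mul(2, F, Add(-10, F))) (Function('p')(F) = Add(F, Mul(Add(-10, F), Mul(2, F))) = Add(F, Mul(2, F, Add(-10, F))))
Mul(129, Add(Mul(Add(Mul(Add(13, 14), Pow(Add(-36, 0), -1)), -61), Add(-73, 26)), Function('p')(11))) = Mul(129, Add(Mul(Add(Mul(Add(13, 14), Pow(Add(-36, 0), -1)), -61), Add(-73, 26)), Mul(11, Add(-19, Mul(2, 11))))) = Mul(129, Add(Mul(Add(Mul(27, Pow(-36, -1)), -61), -47), Mul(11, Add(-19, 22)))) = Mul(129, Add(Mul(Add(Mul(27, Rational(-1, 36)), -61), -47), Mul(11, 3))) = Mul(129, Add(Mul(Add(Rational(-3, 4), -61), -47), 33)) = Mul(129, Add(Mul(Rational(-247, 4), -47), 33)) = Mul(129, Add(Rational(11609, 4), 33)) = Mul(129, Rational(11741, 4)) = Rational(1514589, 4)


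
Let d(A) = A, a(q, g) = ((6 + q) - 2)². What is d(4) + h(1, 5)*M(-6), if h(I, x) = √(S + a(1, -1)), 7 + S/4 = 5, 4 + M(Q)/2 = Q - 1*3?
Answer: 4 - 26*√17 ≈ -103.20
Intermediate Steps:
M(Q) = -14 + 2*Q (M(Q) = -8 + 2*(Q - 1*3) = -8 + 2*(Q - 3) = -8 + 2*(-3 + Q) = -8 + (-6 + 2*Q) = -14 + 2*Q)
S = -8 (S = -28 + 4*5 = -28 + 20 = -8)
a(q, g) = (4 + q)²
h(I, x) = √17 (h(I, x) = √(-8 + (4 + 1)²) = √(-8 + 5²) = √(-8 + 25) = √17)
d(4) + h(1, 5)*M(-6) = 4 + √17*(-14 + 2*(-6)) = 4 + √17*(-14 - 12) = 4 + √17*(-26) = 4 - 26*√17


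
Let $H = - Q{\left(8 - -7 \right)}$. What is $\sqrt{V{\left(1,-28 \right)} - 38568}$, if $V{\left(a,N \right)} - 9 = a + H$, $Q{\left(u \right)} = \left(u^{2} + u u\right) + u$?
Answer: $i \sqrt{39023} \approx 197.54 i$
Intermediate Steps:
$Q{\left(u \right)} = u + 2 u^{2}$ ($Q{\left(u \right)} = \left(u^{2} + u^{2}\right) + u = 2 u^{2} + u = u + 2 u^{2}$)
$H = -465$ ($H = - \left(8 - -7\right) \left(1 + 2 \left(8 - -7\right)\right) = - \left(8 + 7\right) \left(1 + 2 \left(8 + 7\right)\right) = - 15 \left(1 + 2 \cdot 15\right) = - 15 \left(1 + 30\right) = - 15 \cdot 31 = \left(-1\right) 465 = -465$)
$V{\left(a,N \right)} = -456 + a$ ($V{\left(a,N \right)} = 9 + \left(a - 465\right) = 9 + \left(-465 + a\right) = -456 + a$)
$\sqrt{V{\left(1,-28 \right)} - 38568} = \sqrt{\left(-456 + 1\right) - 38568} = \sqrt{-455 - 38568} = \sqrt{-39023} = i \sqrt{39023}$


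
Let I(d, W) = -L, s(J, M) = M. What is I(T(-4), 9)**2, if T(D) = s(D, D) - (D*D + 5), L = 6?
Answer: 36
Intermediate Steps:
T(D) = -5 + D - D**2 (T(D) = D - (D*D + 5) = D - (D**2 + 5) = D - (5 + D**2) = D + (-5 - D**2) = -5 + D - D**2)
I(d, W) = -6 (I(d, W) = -1*6 = -6)
I(T(-4), 9)**2 = (-6)**2 = 36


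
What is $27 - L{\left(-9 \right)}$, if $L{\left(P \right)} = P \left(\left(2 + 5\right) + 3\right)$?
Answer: $117$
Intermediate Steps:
$L{\left(P \right)} = 10 P$ ($L{\left(P \right)} = P \left(7 + 3\right) = P 10 = 10 P$)
$27 - L{\left(-9 \right)} = 27 - 10 \left(-9\right) = 27 - -90 = 27 + 90 = 117$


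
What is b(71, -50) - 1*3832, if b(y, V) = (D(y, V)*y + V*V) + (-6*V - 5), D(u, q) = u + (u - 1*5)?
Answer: 8690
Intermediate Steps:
D(u, q) = -5 + 2*u (D(u, q) = u + (u - 5) = u + (-5 + u) = -5 + 2*u)
b(y, V) = -5 + V² - 6*V + y*(-5 + 2*y) (b(y, V) = ((-5 + 2*y)*y + V*V) + (-6*V - 5) = (y*(-5 + 2*y) + V²) + (-5 - 6*V) = (V² + y*(-5 + 2*y)) + (-5 - 6*V) = -5 + V² - 6*V + y*(-5 + 2*y))
b(71, -50) - 1*3832 = (-5 + (-50)² - 6*(-50) + 71*(-5 + 2*71)) - 1*3832 = (-5 + 2500 + 300 + 71*(-5 + 142)) - 3832 = (-5 + 2500 + 300 + 71*137) - 3832 = (-5 + 2500 + 300 + 9727) - 3832 = 12522 - 3832 = 8690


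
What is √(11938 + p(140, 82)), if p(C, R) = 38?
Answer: 2*√2994 ≈ 109.43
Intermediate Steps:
√(11938 + p(140, 82)) = √(11938 + 38) = √11976 = 2*√2994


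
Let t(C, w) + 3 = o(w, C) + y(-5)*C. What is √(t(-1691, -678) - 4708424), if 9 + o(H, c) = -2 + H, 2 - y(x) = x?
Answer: I*√4720953 ≈ 2172.8*I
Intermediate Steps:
y(x) = 2 - x
o(H, c) = -11 + H (o(H, c) = -9 + (-2 + H) = -11 + H)
t(C, w) = -14 + w + 7*C (t(C, w) = -3 + ((-11 + w) + (2 - 1*(-5))*C) = -3 + ((-11 + w) + (2 + 5)*C) = -3 + ((-11 + w) + 7*C) = -3 + (-11 + w + 7*C) = -14 + w + 7*C)
√(t(-1691, -678) - 4708424) = √((-14 - 678 + 7*(-1691)) - 4708424) = √((-14 - 678 - 11837) - 4708424) = √(-12529 - 4708424) = √(-4720953) = I*√4720953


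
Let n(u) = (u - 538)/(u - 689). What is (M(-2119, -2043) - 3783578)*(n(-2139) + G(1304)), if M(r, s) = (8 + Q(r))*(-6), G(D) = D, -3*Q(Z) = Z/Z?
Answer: -3490761097434/707 ≈ -4.9374e+9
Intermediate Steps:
Q(Z) = -⅓ (Q(Z) = -Z/(3*Z) = -⅓*1 = -⅓)
n(u) = (-538 + u)/(-689 + u)
M(r, s) = -46 (M(r, s) = (8 - ⅓)*(-6) = (23/3)*(-6) = -46)
(M(-2119, -2043) - 3783578)*(n(-2139) + G(1304)) = (-46 - 3783578)*((-538 - 2139)/(-689 - 2139) + 1304) = -3783624*(-2677/(-2828) + 1304) = -3783624*(-1/2828*(-2677) + 1304) = -3783624*(2677/2828 + 1304) = -3783624*3690389/2828 = -3490761097434/707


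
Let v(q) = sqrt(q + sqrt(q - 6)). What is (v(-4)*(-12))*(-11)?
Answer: 132*sqrt(-4 + I*sqrt(10)) ≈ 97.85 + 281.55*I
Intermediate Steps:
v(q) = sqrt(q + sqrt(-6 + q))
(v(-4)*(-12))*(-11) = (sqrt(-4 + sqrt(-6 - 4))*(-12))*(-11) = (sqrt(-4 + sqrt(-10))*(-12))*(-11) = (sqrt(-4 + I*sqrt(10))*(-12))*(-11) = -12*sqrt(-4 + I*sqrt(10))*(-11) = 132*sqrt(-4 + I*sqrt(10))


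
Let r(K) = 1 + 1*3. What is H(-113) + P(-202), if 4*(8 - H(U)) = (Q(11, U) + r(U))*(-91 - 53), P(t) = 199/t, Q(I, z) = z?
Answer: -791231/202 ≈ -3917.0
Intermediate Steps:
r(K) = 4 (r(K) = 1 + 3 = 4)
H(U) = 152 + 36*U (H(U) = 8 - (U + 4)*(-91 - 53)/4 = 8 - (4 + U)*(-144)/4 = 8 - (-576 - 144*U)/4 = 8 + (144 + 36*U) = 152 + 36*U)
H(-113) + P(-202) = (152 + 36*(-113)) + 199/(-202) = (152 - 4068) + 199*(-1/202) = -3916 - 199/202 = -791231/202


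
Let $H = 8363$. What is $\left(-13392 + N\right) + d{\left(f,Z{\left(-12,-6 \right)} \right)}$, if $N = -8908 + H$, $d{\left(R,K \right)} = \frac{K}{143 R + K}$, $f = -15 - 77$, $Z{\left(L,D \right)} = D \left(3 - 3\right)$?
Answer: $-13937$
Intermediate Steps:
$Z{\left(L,D \right)} = 0$ ($Z{\left(L,D \right)} = D 0 = 0$)
$f = -92$ ($f = -15 - 77 = -92$)
$d{\left(R,K \right)} = \frac{K}{K + 143 R}$
$N = -545$ ($N = -8908 + 8363 = -545$)
$\left(-13392 + N\right) + d{\left(f,Z{\left(-12,-6 \right)} \right)} = \left(-13392 - 545\right) + \frac{0}{0 + 143 \left(-92\right)} = -13937 + \frac{0}{0 - 13156} = -13937 + \frac{0}{-13156} = -13937 + 0 \left(- \frac{1}{13156}\right) = -13937 + 0 = -13937$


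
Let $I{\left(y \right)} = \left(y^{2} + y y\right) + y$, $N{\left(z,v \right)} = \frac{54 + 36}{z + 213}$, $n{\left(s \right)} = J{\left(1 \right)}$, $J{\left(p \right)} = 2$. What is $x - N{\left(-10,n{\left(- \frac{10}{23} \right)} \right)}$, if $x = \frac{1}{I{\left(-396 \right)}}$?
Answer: $- \frac{4027291}{9083844} \approx -0.44335$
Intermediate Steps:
$n{\left(s \right)} = 2$
$N{\left(z,v \right)} = \frac{90}{213 + z}$
$I{\left(y \right)} = y + 2 y^{2}$ ($I{\left(y \right)} = \left(y^{2} + y^{2}\right) + y = 2 y^{2} + y = y + 2 y^{2}$)
$x = \frac{1}{313236}$ ($x = \frac{1}{\left(-396\right) \left(1 + 2 \left(-396\right)\right)} = \frac{1}{\left(-396\right) \left(1 - 792\right)} = \frac{1}{\left(-396\right) \left(-791\right)} = \frac{1}{313236} \approx 3.1925 \cdot 10^{-6}$)
$x - N{\left(-10,n{\left(- \frac{10}{23} \right)} \right)} = \frac{1}{313236} - \frac{90}{213 - 10} = \frac{1}{313236} - \frac{90}{203} = - \frac{4027291}{9083844}$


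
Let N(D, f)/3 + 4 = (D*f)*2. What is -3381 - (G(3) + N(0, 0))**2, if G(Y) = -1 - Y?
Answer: -3637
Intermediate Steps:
N(D, f) = -12 + 6*D*f (N(D, f) = -12 + 3*((D*f)*2) = -12 + 3*(2*D*f) = -12 + 6*D*f)
-3381 - (G(3) + N(0, 0))**2 = -3381 - ((-1 - 1*3) + (-12 + 6*0*0))**2 = -3381 - ((-1 - 3) + (-12 + 0))**2 = -3381 - (-4 - 12)**2 = -3381 - 1*(-16)**2 = -3381 - 1*256 = -3381 - 256 = -3637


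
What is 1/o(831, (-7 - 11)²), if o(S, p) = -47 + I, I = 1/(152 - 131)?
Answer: -21/986 ≈ -0.021298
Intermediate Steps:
I = 1/21 ≈ 0.047619
o(S, p) = -986/21 (o(S, p) = -47 + 1/21 = -986/21)
1/o(831, (-7 - 11)²) = 1/(-986/21) = -21/986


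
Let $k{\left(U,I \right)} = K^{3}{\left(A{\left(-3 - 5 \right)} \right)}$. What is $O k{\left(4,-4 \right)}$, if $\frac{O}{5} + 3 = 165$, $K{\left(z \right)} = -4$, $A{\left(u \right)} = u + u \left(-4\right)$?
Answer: $-51840$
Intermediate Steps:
$A{\left(u \right)} = - 3 u$ ($A{\left(u \right)} = u - 4 u = - 3 u$)
$k{\left(U,I \right)} = -64$ ($k{\left(U,I \right)} = \left(-4\right)^{3} = -64$)
$O = 810$ ($O = -15 + 5 \cdot 165 = -15 + 825 = 810$)
$O k{\left(4,-4 \right)} = 810 \left(-64\right) = -51840$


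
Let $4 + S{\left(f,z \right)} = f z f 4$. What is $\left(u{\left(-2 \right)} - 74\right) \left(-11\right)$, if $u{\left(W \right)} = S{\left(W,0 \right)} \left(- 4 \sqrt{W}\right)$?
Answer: $814 - 176 i \sqrt{2} \approx 814.0 - 248.9 i$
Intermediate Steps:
$S{\left(f,z \right)} = -4 + 4 z f^{2}$ ($S{\left(f,z \right)} = -4 + f z f 4 = -4 + z f^{2} \cdot 4 = -4 + 4 z f^{2}$)
$u{\left(W \right)} = 16 \sqrt{W}$ ($u{\left(W \right)} = \left(-4 + 4 \cdot 0 W^{2}\right) \left(- 4 \sqrt{W}\right) = \left(-4 + 0\right) \left(- 4 \sqrt{W}\right) = - 4 \left(- 4 \sqrt{W}\right) = 16 \sqrt{W}$)
$\left(u{\left(-2 \right)} - 74\right) \left(-11\right) = \left(16 \sqrt{-2} - 74\right) \left(-11\right) = \left(16 i \sqrt{2} - 74\right) \left(-11\right) = \left(-74 + 16 i \sqrt{2}\right) \left(-11\right) = 814 - 176 i \sqrt{2}$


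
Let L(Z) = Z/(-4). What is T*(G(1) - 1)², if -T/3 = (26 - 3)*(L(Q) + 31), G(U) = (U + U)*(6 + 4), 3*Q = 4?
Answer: -763876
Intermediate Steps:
Q = 4/3 (Q = (⅓)*4 = 4/3 ≈ 1.3333)
L(Z) = -Z/4 (L(Z) = Z*(-¼) = -Z/4)
G(U) = 20*U (G(U) = (2*U)*10 = 20*U)
T = -2116 (T = -3*(26 - 3)*(-¼*4/3 + 31) = -69*(-⅓ + 31) = -69*92/3 = -3*2116/3 = -2116)
T*(G(1) - 1)² = -2116*(20*1 - 1)² = -2116*(20 - 1)² = -2116*19² = -2116*361 = -763876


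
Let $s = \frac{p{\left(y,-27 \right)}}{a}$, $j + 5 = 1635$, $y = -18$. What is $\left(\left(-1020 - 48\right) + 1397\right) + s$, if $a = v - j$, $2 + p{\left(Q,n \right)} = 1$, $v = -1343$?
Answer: $\frac{978118}{2973} \approx 329.0$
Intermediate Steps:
$j = 1630$ ($j = -5 + 1635 = 1630$)
$p{\left(Q,n \right)} = -1$ ($p{\left(Q,n \right)} = -2 + 1 = -1$)
$a = -2973$ ($a = -1343 - 1630 = -2973$)
$s = \frac{1}{2973}$ ($s = - \frac{1}{-2973} = \left(-1\right) \left(- \frac{1}{2973}\right) = \frac{1}{2973} \approx 0.00033636$)
$\left(\left(-1020 - 48\right) + 1397\right) + s = \left(\left(-1020 - 48\right) + 1397\right) + \frac{1}{2973} = \left(-1068 + 1397\right) + \frac{1}{2973} = 329 + \frac{1}{2973} = \frac{978118}{2973}$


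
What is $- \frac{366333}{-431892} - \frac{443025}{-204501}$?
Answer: $\frac{2689438567}{892144908} \approx 3.0146$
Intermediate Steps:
$- \frac{366333}{-431892} - \frac{443025}{-204501} = \left(-366333\right) \left(- \frac{1}{431892}\right) - - \frac{13425}{6197} = \frac{122111}{143964} + \frac{13425}{6197} = \frac{2689438567}{892144908}$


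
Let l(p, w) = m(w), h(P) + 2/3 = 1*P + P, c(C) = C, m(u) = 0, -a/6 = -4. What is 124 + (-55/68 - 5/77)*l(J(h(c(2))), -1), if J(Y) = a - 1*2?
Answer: 124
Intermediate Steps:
a = 24 (a = -6*(-4) = 24)
h(P) = -⅔ + 2*P (h(P) = -⅔ + (1*P + P) = -⅔ + (P + P) = -⅔ + 2*P)
J(Y) = 22 (J(Y) = 24 - 1*2 = 24 - 2 = 22)
l(p, w) = 0
124 + (-55/68 - 5/77)*l(J(h(c(2))), -1) = 124 + (-55/68 - 5/77)*0 = 124 - 4575/5236*0 = 124 + 0 = 124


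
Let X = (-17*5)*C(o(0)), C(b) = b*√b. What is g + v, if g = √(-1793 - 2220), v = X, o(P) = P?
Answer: I*√4013 ≈ 63.348*I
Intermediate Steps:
C(b) = b^(3/2)
X = 0 (X = (-17*5)*0^(3/2) = -85*0 = 0)
v = 0
g = I*√4013 (g = √(-4013) = I*√4013 ≈ 63.348*I)
g + v = I*√4013 + 0 = I*√4013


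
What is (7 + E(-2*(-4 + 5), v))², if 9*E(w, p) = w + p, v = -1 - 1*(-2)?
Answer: 3844/81 ≈ 47.457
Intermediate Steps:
v = 1 (v = -1 + 2 = 1)
E(w, p) = p/9 + w/9 (E(w, p) = (w + p)/9 = (p + w)/9 = p/9 + w/9)
(7 + E(-2*(-4 + 5), v))² = (7 + ((⅑)*1 + (-2*(-4 + 5))/9))² = (7 + (⅑ + (-2*1)/9))² = (7 + (⅑ + (⅑)*(-2)))² = (7 + (⅑ - 2/9))² = (7 - ⅑)² = (62/9)² = 3844/81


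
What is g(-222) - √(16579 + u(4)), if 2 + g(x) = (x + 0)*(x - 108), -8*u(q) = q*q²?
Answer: 73258 - √16571 ≈ 73129.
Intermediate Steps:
u(q) = -q³/8 (u(q) = -q*q²/8 = -q³/8)
g(x) = -2 + x*(-108 + x) (g(x) = -2 + (x + 0)*(x - 108) = -2 + x*(-108 + x))
g(-222) - √(16579 + u(4)) = (-2 + (-222)² - 108*(-222)) - √(16579 - ⅛*4³) = (-2 + 49284 + 23976) - √(16579 - ⅛*64) = 73258 - √(16579 - 8) = 73258 - √16571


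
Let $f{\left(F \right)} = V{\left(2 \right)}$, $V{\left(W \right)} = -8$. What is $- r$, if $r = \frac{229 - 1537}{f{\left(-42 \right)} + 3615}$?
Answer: $\frac{1308}{3607} \approx 0.36263$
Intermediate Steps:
$f{\left(F \right)} = -8$
$r = - \frac{1308}{3607}$ ($r = \frac{229 - 1537}{-8 + 3615} = - \frac{1308}{3607} \approx -0.36263$)
$- r = \left(-1\right) \left(- \frac{1308}{3607}\right) = \frac{1308}{3607}$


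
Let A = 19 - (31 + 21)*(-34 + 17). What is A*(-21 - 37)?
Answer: -52374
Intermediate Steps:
A = 903 (A = 19 - 52*(-17) = 19 - 1*(-884) = 19 + 884 = 903)
A*(-21 - 37) = 903*(-21 - 37) = 903*(-58) = -52374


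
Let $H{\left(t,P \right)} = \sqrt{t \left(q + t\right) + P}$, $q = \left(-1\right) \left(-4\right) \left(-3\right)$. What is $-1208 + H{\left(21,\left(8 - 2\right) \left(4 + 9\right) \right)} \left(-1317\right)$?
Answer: $-1208 - 1317 \sqrt{267} \approx -22728.0$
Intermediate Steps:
$q = -12$ ($q = 4 \left(-3\right) = -12$)
$H{\left(t,P \right)} = \sqrt{P + t \left(-12 + t\right)}$ ($H{\left(t,P \right)} = \sqrt{t \left(-12 + t\right) + P} = \sqrt{P + t \left(-12 + t\right)}$)
$-1208 + H{\left(21,\left(8 - 2\right) \left(4 + 9\right) \right)} \left(-1317\right) = -1208 + \sqrt{\left(8 - 2\right) \left(4 + 9\right) + 21^{2} - 252} \left(-1317\right) = -1208 + \sqrt{6 \cdot 13 + 441 - 252} \left(-1317\right) = -1208 + \sqrt{78 + 441 - 252} \left(-1317\right) = -1208 + \sqrt{267} \left(-1317\right) = -1208 - 1317 \sqrt{267}$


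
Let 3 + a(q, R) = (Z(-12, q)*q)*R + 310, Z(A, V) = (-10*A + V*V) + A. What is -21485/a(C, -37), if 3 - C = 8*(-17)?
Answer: 4297/19984608 ≈ 0.00021502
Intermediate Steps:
Z(A, V) = V**2 - 9*A (Z(A, V) = (-10*A + V**2) + A = (V**2 - 10*A) + A = V**2 - 9*A)
C = 139 (C = 3 - 8*(-17) = 3 - 1*(-136) = 3 + 136 = 139)
a(q, R) = 307 + R*q*(108 + q**2) (a(q, R) = -3 + (((q**2 - 9*(-12))*q)*R + 310) = -3 + (((q**2 + 108)*q)*R + 310) = -3 + (((108 + q**2)*q)*R + 310) = -3 + ((q*(108 + q**2))*R + 310) = -3 + (R*q*(108 + q**2) + 310) = -3 + (310 + R*q*(108 + q**2)) = 307 + R*q*(108 + q**2))
-21485/a(C, -37) = -21485/(307 - 37*139*(108 + 139**2)) = -21485/(307 - 37*139*(108 + 19321)) = -21485/(307 - 37*139*19429) = -21485/(307 - 99923347) = -21485/(-99923040) = -21485*(-1/99923040) = 4297/19984608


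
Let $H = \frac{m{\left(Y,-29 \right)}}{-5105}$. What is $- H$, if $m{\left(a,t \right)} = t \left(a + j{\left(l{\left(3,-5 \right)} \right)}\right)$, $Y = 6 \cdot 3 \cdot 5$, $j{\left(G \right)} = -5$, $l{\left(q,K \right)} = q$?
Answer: $- \frac{493}{1021} \approx -0.48286$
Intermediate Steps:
$Y = 90$ ($Y = 18 \cdot 5 = 90$)
$m{\left(a,t \right)} = t \left(-5 + a\right)$ ($m{\left(a,t \right)} = t \left(a - 5\right) = t \left(-5 + a\right)$)
$H = \frac{493}{1021}$ ($H = \frac{\left(-29\right) \left(-5 + 90\right)}{-5105} = \left(-29\right) 85 \left(- \frac{1}{5105}\right) = \left(-2465\right) \left(- \frac{1}{5105}\right) = \frac{493}{1021} \approx 0.48286$)
$- H = \left(-1\right) \frac{493}{1021} = - \frac{493}{1021}$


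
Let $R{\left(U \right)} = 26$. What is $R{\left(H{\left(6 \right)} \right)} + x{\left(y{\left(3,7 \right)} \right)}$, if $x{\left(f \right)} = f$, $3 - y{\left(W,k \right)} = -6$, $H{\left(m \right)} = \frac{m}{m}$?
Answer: $35$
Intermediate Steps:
$H{\left(m \right)} = 1$
$y{\left(W,k \right)} = 9$ ($y{\left(W,k \right)} = 3 - -6 = 3 + 6 = 9$)
$R{\left(H{\left(6 \right)} \right)} + x{\left(y{\left(3,7 \right)} \right)} = 26 + 9 = 35$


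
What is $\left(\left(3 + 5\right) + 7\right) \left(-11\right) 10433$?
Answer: $-1721445$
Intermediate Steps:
$\left(\left(3 + 5\right) + 7\right) \left(-11\right) 10433 = \left(8 + 7\right) \left(-11\right) 10433 = 15 \left(-11\right) 10433 = \left(-165\right) 10433 = -1721445$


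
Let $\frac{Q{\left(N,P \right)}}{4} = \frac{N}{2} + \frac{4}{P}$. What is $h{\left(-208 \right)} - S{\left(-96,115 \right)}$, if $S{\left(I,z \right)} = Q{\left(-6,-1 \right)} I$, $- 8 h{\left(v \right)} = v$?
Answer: $-2662$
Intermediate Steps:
$h{\left(v \right)} = - \frac{v}{8}$
$Q{\left(N,P \right)} = 2 N + \frac{16}{P}$ ($Q{\left(N,P \right)} = 4 \left(\frac{N}{2} + \frac{4}{P}\right) = 2 N + \frac{16}{P}$)
$S{\left(I,z \right)} = - 28 I$ ($S{\left(I,z \right)} = \left(2 \left(-6\right) + \frac{16}{-1}\right) I = \left(-12 + 16 \left(-1\right)\right) I = \left(-12 - 16\right) I = - 28 I$)
$h{\left(-208 \right)} - S{\left(-96,115 \right)} = \left(- \frac{1}{8}\right) \left(-208\right) - \left(-28\right) \left(-96\right) = 26 - 2688 = -2662$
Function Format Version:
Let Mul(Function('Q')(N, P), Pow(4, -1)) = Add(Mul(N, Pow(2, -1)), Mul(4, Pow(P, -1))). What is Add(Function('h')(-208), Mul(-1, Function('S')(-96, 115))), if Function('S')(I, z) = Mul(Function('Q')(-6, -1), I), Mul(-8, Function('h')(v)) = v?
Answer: -2662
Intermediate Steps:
Function('h')(v) = Mul(Rational(-1, 8), v)
Function('Q')(N, P) = Add(Mul(2, N), Mul(16, Pow(P, -1))) (Function('Q')(N, P) = Mul(4, Add(Mul(N, Pow(2, -1)), Mul(4, Pow(P, -1)))) = Mul(4, Add(Mul(N, Rational(1, 2)), Mul(4, Pow(P, -1)))) = Mul(4, Add(Mul(Rational(1, 2), N), Mul(4, Pow(P, -1)))) = Add(Mul(2, N), Mul(16, Pow(P, -1))))
Function('S')(I, z) = Mul(-28, I) (Function('S')(I, z) = Mul(Add(Mul(2, -6), Mul(16, Pow(-1, -1))), I) = Mul(Add(-12, Mul(16, -1)), I) = Mul(Add(-12, -16), I) = Mul(-28, I))
Add(Function('h')(-208), Mul(-1, Function('S')(-96, 115))) = Add(Mul(Rational(-1, 8), -208), Mul(-1, Mul(-28, -96))) = Add(26, Mul(-1, 2688)) = Add(26, -2688) = -2662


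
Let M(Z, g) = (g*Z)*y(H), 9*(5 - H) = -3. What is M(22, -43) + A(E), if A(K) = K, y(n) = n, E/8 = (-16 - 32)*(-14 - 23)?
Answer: 27488/3 ≈ 9162.7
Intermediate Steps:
H = 16/3 (H = 5 - ⅑*(-3) = 5 + ⅓ = 16/3 ≈ 5.3333)
E = 14208 (E = 8*((-16 - 32)*(-14 - 23)) = 8*(-48*(-37)) = 8*1776 = 14208)
M(Z, g) = 16*Z*g/3 (M(Z, g) = (g*Z)*(16/3) = (Z*g)*(16/3) = 16*Z*g/3)
M(22, -43) + A(E) = (16/3)*22*(-43) + 14208 = -15136/3 + 14208 = 27488/3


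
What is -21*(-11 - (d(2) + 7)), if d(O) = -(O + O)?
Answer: 294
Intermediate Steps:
d(O) = -2*O
-21*(-11 - (d(2) + 7)) = -21*(-11 - (-2*2 + 7)) = -21*(-11 - (-4 + 7)) = -21*(-11 - 1*3) = -21*(-11 - 3) = -21*(-14) = 294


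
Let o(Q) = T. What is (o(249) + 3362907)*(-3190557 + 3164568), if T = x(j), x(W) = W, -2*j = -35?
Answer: -174798089661/2 ≈ -8.7399e+10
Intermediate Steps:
j = 35/2 (j = -½*(-35) = 35/2 ≈ 17.500)
T = 35/2 ≈ 17.500
o(Q) = 35/2
(o(249) + 3362907)*(-3190557 + 3164568) = (35/2 + 3362907)*(-3190557 + 3164568) = (6725849/2)*(-25989) = -174798089661/2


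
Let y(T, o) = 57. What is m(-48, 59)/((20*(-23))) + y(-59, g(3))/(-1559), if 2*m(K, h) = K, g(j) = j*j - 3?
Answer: 2799/179285 ≈ 0.015612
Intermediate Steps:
g(j) = -3 + j**2 (g(j) = j**2 - 3 = -3 + j**2)
m(K, h) = K/2
m(-48, 59)/((20*(-23))) + y(-59, g(3))/(-1559) = ((1/2)*(-48))/((20*(-23))) + 57/(-1559) = -24/(-460) + 57*(-1/1559) = -24*(-1/460) - 57/1559 = 6/115 - 57/1559 = 2799/179285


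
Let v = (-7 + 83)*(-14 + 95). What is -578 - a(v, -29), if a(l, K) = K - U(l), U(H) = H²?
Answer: 37895787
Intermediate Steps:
v = 6156 (v = 76*81 = 6156)
a(l, K) = K - l²
-578 - a(v, -29) = -578 - (-29 - 1*6156²) = -578 - (-29 - 1*37896336) = -578 - (-29 - 37896336) = -578 - 1*(-37896365) = -578 + 37896365 = 37895787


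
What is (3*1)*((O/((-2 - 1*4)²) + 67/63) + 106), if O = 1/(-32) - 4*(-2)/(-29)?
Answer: 25035445/77952 ≈ 321.17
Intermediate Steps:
O = -285/928 (O = 1*(-1/32) + 8*(-1/29) = -1/32 - 8/29 = -285/928 ≈ -0.30711)
(3*1)*((O/((-2 - 1*4)²) + 67/63) + 106) = (3*1)*((-285/(928*(-2 - 1*4)²) + 67/63) + 106) = 3*((-285/(928*(-2 - 4)²) + 67*(1/63)) + 106) = 3*((-285/(928*((-6)²)) + 67/63) + 106) = 3*((-285/928/36 + 67/63) + 106) = 3*((-285/928*1/36 + 67/63) + 106) = 3*((-95/11136 + 67/63) + 106) = 3*(246709/233856 + 106) = 3*(25035445/233856) = 25035445/77952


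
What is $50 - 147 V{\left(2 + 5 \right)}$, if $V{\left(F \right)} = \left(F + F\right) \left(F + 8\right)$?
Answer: $-30820$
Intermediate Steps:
$V{\left(F \right)} = 2 F \left(8 + F\right)$
$50 - 147 V{\left(2 + 5 \right)} = 50 - 147 \cdot 2 \left(2 + 5\right) \left(8 + \left(2 + 5\right)\right) = 50 - 147 \cdot 2 \cdot 7 \left(8 + 7\right) = 50 - 147 \cdot 2 \cdot 7 \cdot 15 = 50 - 30870 = -30820$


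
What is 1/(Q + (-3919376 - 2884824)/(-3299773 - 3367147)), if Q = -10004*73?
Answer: -12821/9363060647 ≈ -1.3693e-6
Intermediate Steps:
Q = -730292
1/(Q + (-3919376 - 2884824)/(-3299773 - 3367147)) = 1/(-730292 + (-3919376 - 2884824)/(-3299773 - 3367147)) = 1/(-730292 - 6804200/(-6666920)) = 1/(-730292 - 6804200*(-1/6666920)) = 1/(-730292 + 13085/12821) = 1/(-9363060647/12821) = -12821/9363060647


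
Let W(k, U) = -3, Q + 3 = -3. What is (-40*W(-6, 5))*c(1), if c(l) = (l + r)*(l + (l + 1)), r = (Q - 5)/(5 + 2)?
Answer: -1440/7 ≈ -205.71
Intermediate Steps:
Q = -6 (Q = -3 - 3 = -6)
r = -11/7 (r = (-6 - 5)/(5 + 2) = -11/7 ≈ -1.5714)
c(l) = (1 + 2*l)*(-11/7 + l) (c(l) = (l - 11/7)*(l + (l + 1)) = (-11/7 + l)*(l + (1 + l)) = (-11/7 + l)*(1 + 2*l) = (1 + 2*l)*(-11/7 + l))
(-40*W(-6, 5))*c(1) = (-40*(-3))*(-11/7 + 2*1² - 15/7*1) = 120*(-11/7 + 2*1 - 15/7) = 120*(-11/7 + 2 - 15/7) = 120*(-12/7) = -1440/7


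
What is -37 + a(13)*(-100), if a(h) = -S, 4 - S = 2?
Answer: 163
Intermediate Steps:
S = 2 (S = 4 - 1*2 = 4 - 2 = 2)
a(h) = -2 (a(h) = -1*2 = -2)
-37 + a(13)*(-100) = -37 - 2*(-100) = -37 + 200 = 163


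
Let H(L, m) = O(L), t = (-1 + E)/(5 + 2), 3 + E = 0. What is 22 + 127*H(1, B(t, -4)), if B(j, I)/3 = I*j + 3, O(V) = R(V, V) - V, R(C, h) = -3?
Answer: -486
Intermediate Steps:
E = -3 (E = -3 + 0 = -3)
t = -4/7 (t = (-1 - 3)/(5 + 2) = -4/7 ≈ -0.57143)
O(V) = -3 - V
B(j, I) = 9 + 3*I*j (B(j, I) = 3*(I*j + 3) = 3*(3 + I*j) = 9 + 3*I*j)
H(L, m) = -3 - L
22 + 127*H(1, B(t, -4)) = 22 + 127*(-3 - 1*1) = 22 + 127*(-3 - 1) = 22 + 127*(-4) = 22 - 508 = -486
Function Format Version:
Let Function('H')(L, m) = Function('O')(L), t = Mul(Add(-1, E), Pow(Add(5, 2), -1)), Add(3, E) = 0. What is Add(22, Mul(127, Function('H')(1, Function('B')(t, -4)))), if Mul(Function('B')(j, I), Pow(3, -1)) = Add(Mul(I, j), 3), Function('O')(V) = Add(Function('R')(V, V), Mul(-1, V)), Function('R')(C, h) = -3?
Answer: -486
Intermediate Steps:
E = -3 (E = Add(-3, 0) = -3)
t = Rational(-4, 7) (t = Mul(Add(-1, -3), Pow(Add(5, 2), -1)) = Mul(-4, Pow(7, -1)) = Mul(-4, Rational(1, 7)) = Rational(-4, 7) ≈ -0.57143)
Function('O')(V) = Add(-3, Mul(-1, V))
Function('B')(j, I) = Add(9, Mul(3, I, j)) (Function('B')(j, I) = Mul(3, Add(Mul(I, j), 3)) = Mul(3, Add(3, Mul(I, j))) = Add(9, Mul(3, I, j)))
Function('H')(L, m) = Add(-3, Mul(-1, L))
Add(22, Mul(127, Function('H')(1, Function('B')(t, -4)))) = Add(22, Mul(127, Add(-3, Mul(-1, 1)))) = Add(22, Mul(127, Add(-3, -1))) = Add(22, Mul(127, -4)) = Add(22, -508) = -486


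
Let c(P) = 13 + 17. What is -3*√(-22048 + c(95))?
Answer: -3*I*√22018 ≈ -445.15*I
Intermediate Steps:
c(P) = 30
-3*√(-22048 + c(95)) = -3*√(-22048 + 30) = -3*I*√22018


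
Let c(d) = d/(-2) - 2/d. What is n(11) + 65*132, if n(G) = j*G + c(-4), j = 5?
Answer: 17275/2 ≈ 8637.5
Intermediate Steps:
c(d) = -2/d - d/2 (c(d) = d*(-½) - 2/d = -d/2 - 2/d = -2/d - d/2)
n(G) = 5/2 + 5*G (n(G) = 5*G + (-2/(-4) - ½*(-4)) = 5*G + (-2*(-¼) + 2) = 5*G + (½ + 2) = 5*G + 5/2 = 5/2 + 5*G)
n(11) + 65*132 = (5/2 + 5*11) + 65*132 = (5/2 + 55) + 8580 = 115/2 + 8580 = 17275/2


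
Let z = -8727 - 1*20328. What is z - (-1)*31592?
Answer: 2537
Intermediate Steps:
z = -29055 (z = -8727 - 20328 = -29055)
z - (-1)*31592 = -29055 - (-1)*31592 = -29055 - 1*(-31592) = -29055 + 31592 = 2537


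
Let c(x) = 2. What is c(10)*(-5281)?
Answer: -10562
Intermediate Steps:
c(10)*(-5281) = 2*(-5281) = -10562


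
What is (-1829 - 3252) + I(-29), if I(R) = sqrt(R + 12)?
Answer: -5081 + I*sqrt(17) ≈ -5081.0 + 4.1231*I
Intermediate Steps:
I(R) = sqrt(12 + R)
(-1829 - 3252) + I(-29) = (-1829 - 3252) + sqrt(12 - 29) = -5081 + sqrt(-17) = -5081 + I*sqrt(17)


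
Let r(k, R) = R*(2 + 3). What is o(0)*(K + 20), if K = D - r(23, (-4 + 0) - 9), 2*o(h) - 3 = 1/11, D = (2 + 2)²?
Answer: 1717/11 ≈ 156.09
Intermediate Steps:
r(k, R) = 5*R (r(k, R) = R*5 = 5*R)
D = 16 (D = 4² = 16)
o(h) = 17/11 (o(h) = 3/2 + (½)/11 = 3/2 + (½)*(1/11) = 3/2 + 1/22 = 17/11)
K = 81 (K = 16 - 5*((-4 + 0) - 9) = 16 - 5*(-4 - 9) = 16 - 5*(-13) = 16 - 1*(-65) = 16 + 65 = 81)
o(0)*(K + 20) = 17*(81 + 20)/11 = (17/11)*101 = 1717/11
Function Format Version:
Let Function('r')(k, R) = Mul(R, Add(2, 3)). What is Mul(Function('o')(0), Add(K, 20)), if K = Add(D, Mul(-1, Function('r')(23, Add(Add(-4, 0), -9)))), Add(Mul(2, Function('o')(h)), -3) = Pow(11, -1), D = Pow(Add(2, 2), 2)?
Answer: Rational(1717, 11) ≈ 156.09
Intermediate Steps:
Function('r')(k, R) = Mul(5, R) (Function('r')(k, R) = Mul(R, 5) = Mul(5, R))
D = 16 (D = Pow(4, 2) = 16)
Function('o')(h) = Rational(17, 11) (Function('o')(h) = Add(Rational(3, 2), Mul(Rational(1, 2), Pow(11, -1))) = Add(Rational(3, 2), Mul(Rational(1, 2), Rational(1, 11))) = Add(Rational(3, 2), Rational(1, 22)) = Rational(17, 11))
K = 81 (K = Add(16, Mul(-1, Mul(5, Add(Add(-4, 0), -9)))) = Add(16, Mul(-1, Mul(5, Add(-4, -9)))) = Add(16, Mul(-1, Mul(5, -13))) = Add(16, Mul(-1, -65)) = Add(16, 65) = 81)
Mul(Function('o')(0), Add(K, 20)) = Mul(Rational(17, 11), Add(81, 20)) = Mul(Rational(17, 11), 101) = Rational(1717, 11)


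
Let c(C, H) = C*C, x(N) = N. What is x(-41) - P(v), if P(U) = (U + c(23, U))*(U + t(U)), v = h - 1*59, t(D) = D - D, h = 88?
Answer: -16223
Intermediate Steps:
t(D) = 0
v = 29 (v = 88 - 1*59 = 88 - 59 = 29)
c(C, H) = C²
P(U) = U*(529 + U) (P(U) = (U + 23²)*(U + 0) = (U + 529)*U = (529 + U)*U = U*(529 + U))
x(-41) - P(v) = -41 - 29*(529 + 29) = -41 - 29*558 = -41 - 1*16182 = -41 - 16182 = -16223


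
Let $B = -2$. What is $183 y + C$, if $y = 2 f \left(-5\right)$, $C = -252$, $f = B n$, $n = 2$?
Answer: $7068$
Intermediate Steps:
$f = -4$ ($f = \left(-2\right) 2 = -4$)
$y = 40$ ($y = 2 \left(-4\right) \left(-5\right) = \left(-8\right) \left(-5\right) = 40$)
$183 y + C = 183 \cdot 40 - 252 = 7320 - 252 = 7068$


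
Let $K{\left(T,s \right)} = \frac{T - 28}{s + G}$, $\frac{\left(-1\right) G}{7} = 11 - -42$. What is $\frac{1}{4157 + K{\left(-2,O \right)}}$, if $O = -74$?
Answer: $\frac{89}{369979} \approx 0.00024055$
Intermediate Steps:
$G = -371$ ($G = - 7 \left(11 - -42\right) = - 7 \left(11 + 42\right) = \left(-7\right) 53 = -371$)
$K{\left(T,s \right)} = \frac{-28 + T}{-371 + s}$ ($K{\left(T,s \right)} = \frac{T - 28}{s - 371} = \frac{-28 + T}{-371 + s}$)
$\frac{1}{4157 + K{\left(-2,O \right)}} = \frac{1}{4157 + \frac{-28 - 2}{-371 - 74}} = \frac{1}{4157 + \frac{1}{-445} \left(-30\right)} = \frac{1}{4157 - - \frac{6}{89}} = \frac{1}{4157 + \frac{6}{89}} = \frac{1}{\frac{369979}{89}} = \frac{89}{369979}$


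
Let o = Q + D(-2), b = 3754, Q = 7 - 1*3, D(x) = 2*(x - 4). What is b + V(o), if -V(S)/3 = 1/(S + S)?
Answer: 60067/16 ≈ 3754.2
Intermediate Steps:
D(x) = -8 + 2*x (D(x) = 2*(-4 + x) = -8 + 2*x)
Q = 4 (Q = 7 - 3 = 4)
o = -8 (o = 4 + (-8 + 2*(-2)) = 4 + (-8 - 4) = 4 - 12 = -8)
V(S) = -3/(2*S) (V(S) = -3/(S + S) = -3*1/(2*S) = -3/(2*S))
b + V(o) = 3754 - 3/2/(-8) = 3754 - 3/2*(-⅛) = 3754 + 3/16 = 60067/16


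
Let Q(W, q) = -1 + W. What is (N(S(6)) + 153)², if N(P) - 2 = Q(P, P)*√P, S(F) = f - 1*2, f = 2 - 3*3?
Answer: 23125 - 9300*I ≈ 23125.0 - 9300.0*I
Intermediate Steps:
f = -7 (f = 2 - 9 = -7)
S(F) = -9 (S(F) = -7 - 1*2 = -7 - 2 = -9)
N(P) = 2 + √P*(-1 + P) (N(P) = 2 + (-1 + P)*√P = 2 + √P*(-1 + P))
(N(S(6)) + 153)² = ((2 + √(-9)*(-1 - 9)) + 153)² = ((2 + (3*I)*(-10)) + 153)² = ((2 - 30*I) + 153)² = (155 - 30*I)²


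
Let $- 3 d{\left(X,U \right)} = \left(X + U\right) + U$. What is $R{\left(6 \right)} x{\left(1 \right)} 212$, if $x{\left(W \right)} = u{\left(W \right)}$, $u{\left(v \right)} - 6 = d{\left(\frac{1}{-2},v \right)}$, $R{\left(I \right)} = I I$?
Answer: $41976$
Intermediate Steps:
$R{\left(I \right)} = I^{2}$
$d{\left(X,U \right)} = - \frac{2 U}{3} - \frac{X}{3}$ ($d{\left(X,U \right)} = - \frac{\left(X + U\right) + U}{3} = - \frac{\left(U + X\right) + U}{3} = - \frac{X + 2 U}{3} = - \frac{2 U}{3} - \frac{X}{3}$)
$u{\left(v \right)} = \frac{37}{6} - \frac{2 v}{3}$ ($u{\left(v \right)} = 6 - \left(- \frac{1}{6} + \frac{2 v}{3}\right) = \frac{37}{6} - \frac{2 v}{3}$)
$x{\left(W \right)} = \frac{37}{6} - \frac{2 W}{3}$
$R{\left(6 \right)} x{\left(1 \right)} 212 = 6^{2} \left(\frac{37}{6} - \frac{2}{3}\right) 212 = 36 \left(\frac{37}{6} - \frac{2}{3}\right) 212 = 36 \cdot \frac{11}{2} \cdot 212 = 198 \cdot 212 = 41976$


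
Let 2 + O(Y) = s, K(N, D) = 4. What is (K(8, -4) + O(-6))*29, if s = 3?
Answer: 145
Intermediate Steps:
O(Y) = 1 (O(Y) = -2 + 3 = 1)
(K(8, -4) + O(-6))*29 = (4 + 1)*29 = 5*29 = 145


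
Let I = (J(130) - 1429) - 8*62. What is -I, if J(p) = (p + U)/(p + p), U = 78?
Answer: 9621/5 ≈ 1924.2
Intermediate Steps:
J(p) = (78 + p)/(2*p) (J(p) = (p + 78)/(p + p) = (78 + p)/((2*p)) = (78 + p)*(1/(2*p)) = (78 + p)/(2*p))
I = -9621/5 (I = ((½)*(78 + 130)/130 - 1429) - 8*62 = ((½)*(1/130)*208 - 1429) - 496 = (⅘ - 1429) - 496 = -7141/5 - 496 = -9621/5 ≈ -1924.2)
-I = -1*(-9621/5) = 9621/5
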